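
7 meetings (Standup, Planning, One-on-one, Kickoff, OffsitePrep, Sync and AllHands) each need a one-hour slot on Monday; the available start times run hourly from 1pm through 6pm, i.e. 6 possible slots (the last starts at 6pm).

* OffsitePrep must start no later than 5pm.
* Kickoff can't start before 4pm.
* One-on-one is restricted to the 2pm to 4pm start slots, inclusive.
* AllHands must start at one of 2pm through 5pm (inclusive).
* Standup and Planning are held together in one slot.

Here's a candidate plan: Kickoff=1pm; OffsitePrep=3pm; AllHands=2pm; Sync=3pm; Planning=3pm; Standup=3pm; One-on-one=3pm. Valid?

OffsitePrep must start no later than 5pm — holds.
Kickoff can't start before 4pm — violated.
Standup and Planning are held together in one slot — holds.
One-on-one is restricted to the 2pm to 4pm start slots, inclusive — holds.
AllHands must start at one of 2pm through 5pm (inclusive) — holds.

No. Kickoff can't start before 4pm is not satisfied.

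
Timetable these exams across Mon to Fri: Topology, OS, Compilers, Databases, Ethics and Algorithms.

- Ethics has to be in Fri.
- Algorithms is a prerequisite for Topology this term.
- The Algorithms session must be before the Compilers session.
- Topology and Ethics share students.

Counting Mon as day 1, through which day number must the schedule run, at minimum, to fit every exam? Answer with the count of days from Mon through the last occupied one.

5 days

The precedence chain requires at least 2 distinct days.
Ethics can't be placed before Fri — that is day 5 counting from Mon — so the schedule must run through at least 5 days.
5 works (last occupied day: Fri): for example Topology -> Tue; Databases -> Mon; Compilers -> Tue; OS -> Mon; Ethics -> Fri; Algorithms -> Mon.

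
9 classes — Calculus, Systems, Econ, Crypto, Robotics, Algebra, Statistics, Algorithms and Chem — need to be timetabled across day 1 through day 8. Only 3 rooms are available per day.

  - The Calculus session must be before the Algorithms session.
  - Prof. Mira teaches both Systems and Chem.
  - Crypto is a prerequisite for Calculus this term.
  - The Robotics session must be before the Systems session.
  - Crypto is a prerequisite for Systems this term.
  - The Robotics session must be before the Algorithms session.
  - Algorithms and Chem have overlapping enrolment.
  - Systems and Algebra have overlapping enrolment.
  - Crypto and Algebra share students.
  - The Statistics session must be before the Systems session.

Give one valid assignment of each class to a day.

Calculus -> day 2; Algorithms -> day 3; Crypto -> day 1; Systems -> day 2; Algebra -> day 3; Econ -> day 2; Statistics -> day 1; Robotics -> day 1; Chem -> day 4

Checking: Statistics(day 1) before Systems(day 2); Robotics(day 1) before Algorithms(day 3); Crypto(day 1) before Systems(day 2); Robotics(day 1) before Systems(day 2); Crypto(day 1) before Calculus(day 2); Calculus(day 2) before Algorithms(day 3); Systems(day 2) != Algebra(day 3); Crypto(day 1) != Algebra(day 3); Systems(day 2) != Chem(day 4); Algorithms(day 3) != Chem(day 4); max 3 per day (cap 3).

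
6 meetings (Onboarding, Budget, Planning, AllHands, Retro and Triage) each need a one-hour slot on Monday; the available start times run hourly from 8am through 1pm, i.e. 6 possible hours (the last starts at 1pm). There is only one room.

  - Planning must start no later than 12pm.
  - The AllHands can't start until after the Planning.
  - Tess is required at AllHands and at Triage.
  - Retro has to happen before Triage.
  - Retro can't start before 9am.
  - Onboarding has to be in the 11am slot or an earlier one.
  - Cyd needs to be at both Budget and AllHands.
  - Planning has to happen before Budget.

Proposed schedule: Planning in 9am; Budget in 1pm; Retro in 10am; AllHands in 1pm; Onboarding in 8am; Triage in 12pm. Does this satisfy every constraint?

Tess is required at AllHands and at Triage — holds.
The AllHands can't start until after the Planning — holds.
Cyd needs to be at both Budget and AllHands — violated.
Planning has to happen before Budget — holds.
Retro can't start before 9am — holds.
Onboarding has to be in the 11am slot or an earlier one — holds.
Retro has to happen before Triage — holds.
There is only one room — violated.
Planning must start no later than 12pm — holds.

Invalid. Cyd needs to be at both Budget and AllHands.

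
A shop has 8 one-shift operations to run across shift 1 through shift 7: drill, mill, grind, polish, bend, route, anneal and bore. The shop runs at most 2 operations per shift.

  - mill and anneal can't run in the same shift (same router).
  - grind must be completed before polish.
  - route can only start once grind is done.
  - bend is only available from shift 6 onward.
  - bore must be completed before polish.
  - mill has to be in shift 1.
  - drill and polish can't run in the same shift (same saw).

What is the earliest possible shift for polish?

Precedence pushes polish to at least shift 2.
polish at shift 3 is achievable: polish -> shift 3; grind -> shift 1; route -> shift 2; bore -> shift 2; bend -> shift 6; drill -> shift 4; mill -> shift 1; anneal -> shift 3.
Nothing earlier works — the conflict and capacity constraints rule out every shift before shift 3.

shift 3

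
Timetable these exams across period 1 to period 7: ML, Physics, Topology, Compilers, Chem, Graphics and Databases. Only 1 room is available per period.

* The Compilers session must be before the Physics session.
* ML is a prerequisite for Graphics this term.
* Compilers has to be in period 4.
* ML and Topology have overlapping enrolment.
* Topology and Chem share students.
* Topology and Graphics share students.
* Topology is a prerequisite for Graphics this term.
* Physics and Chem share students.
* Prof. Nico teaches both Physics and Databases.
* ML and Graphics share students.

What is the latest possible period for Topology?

Downstream work caps Topology at period 6.
Topology at period 6 is achievable: Databases -> period 3; Chem -> period 2; Physics -> period 5; ML -> period 1; Graphics -> period 7; Compilers -> period 4; Topology -> period 6.

period 6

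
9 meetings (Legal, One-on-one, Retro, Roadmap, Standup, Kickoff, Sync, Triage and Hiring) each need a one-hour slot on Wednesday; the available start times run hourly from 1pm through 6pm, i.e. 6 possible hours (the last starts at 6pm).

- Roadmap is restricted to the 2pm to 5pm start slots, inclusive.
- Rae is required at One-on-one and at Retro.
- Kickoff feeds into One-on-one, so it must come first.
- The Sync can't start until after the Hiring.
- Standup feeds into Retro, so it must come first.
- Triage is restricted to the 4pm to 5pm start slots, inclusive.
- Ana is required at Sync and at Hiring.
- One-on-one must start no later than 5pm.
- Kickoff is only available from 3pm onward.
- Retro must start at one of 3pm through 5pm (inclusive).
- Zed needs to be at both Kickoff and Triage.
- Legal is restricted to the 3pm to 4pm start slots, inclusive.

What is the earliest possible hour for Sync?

2pm

Precedence pushes Sync to at least 2pm.
Sync at 2pm is achievable: Triage in 4pm; Roadmap in 2pm; Retro in 3pm; Kickoff in 3pm; Legal in 3pm; Sync in 2pm; Hiring in 1pm; One-on-one in 4pm; Standup in 1pm.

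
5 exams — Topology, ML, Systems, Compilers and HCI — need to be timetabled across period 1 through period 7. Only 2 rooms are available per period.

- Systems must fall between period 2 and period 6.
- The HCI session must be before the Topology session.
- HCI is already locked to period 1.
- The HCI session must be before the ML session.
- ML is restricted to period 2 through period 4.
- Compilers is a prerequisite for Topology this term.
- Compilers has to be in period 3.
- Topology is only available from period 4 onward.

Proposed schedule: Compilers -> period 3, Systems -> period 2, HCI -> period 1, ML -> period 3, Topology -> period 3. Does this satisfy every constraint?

No — it violates: Only 2 rooms are available per period

ML is restricted to period 2 through period 4 — holds.
Systems must fall between period 2 and period 6 — holds.
The HCI session must be before the ML session — holds.
Compilers is a prerequisite for Topology this term — violated.
The HCI session must be before the Topology session — holds.
Topology is only available from period 4 onward — violated.
Compilers has to be in period 3 — holds.
Only 2 rooms are available per period — violated.
HCI is already locked to period 1 — holds.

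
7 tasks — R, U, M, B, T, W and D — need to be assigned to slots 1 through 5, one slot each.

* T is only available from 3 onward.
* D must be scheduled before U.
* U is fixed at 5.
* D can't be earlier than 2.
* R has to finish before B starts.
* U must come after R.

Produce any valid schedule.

T -> 3; U -> 5; R -> 1; D -> 2; M -> 1; B -> 2; W -> 1

Checking: D(2) before U(5); R(1) before U(5); R(1) before B(2); U=5 in [5,5]; D=2 in [2,5]; T=3 in [3,5].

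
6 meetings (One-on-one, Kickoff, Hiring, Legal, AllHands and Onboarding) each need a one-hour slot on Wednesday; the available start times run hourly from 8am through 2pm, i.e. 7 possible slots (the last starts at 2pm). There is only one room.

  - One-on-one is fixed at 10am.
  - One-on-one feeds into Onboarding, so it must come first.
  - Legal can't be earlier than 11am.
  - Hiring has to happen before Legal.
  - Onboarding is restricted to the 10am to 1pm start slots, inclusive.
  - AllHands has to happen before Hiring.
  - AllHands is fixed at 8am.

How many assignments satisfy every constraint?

Splitting on Kickoff: it can be 9am (9), 11am (6), 12pm (6), 1pm (6), 2pm (9). Listing each branch's schedules as (One-on-one, Hiring, Legal, AllHands, Onboarding):
Kickoff=9am: (10am,11am,12pm,8am,1pm) (10am,11am,1pm,8am,12pm) (10am,11am,2pm,8am,12pm) (10am,11am,2pm,8am,1pm) (10am,12pm,1pm,8am,11am) (10am,12pm,2pm,8am,11am) (10am,12pm,2pm,8am,1pm) (10am,1pm,2pm,8am,11am) (10am,1pm,2pm,8am,12pm) — 9.
Kickoff=11am: (10am,9am,12pm,8am,1pm) (10am,9am,1pm,8am,12pm) (10am,9am,2pm,8am,12pm) (10am,9am,2pm,8am,1pm) (10am,12pm,2pm,8am,1pm) (10am,1pm,2pm,8am,12pm) — 6.
Kickoff=12pm: (10am,9am,11am,8am,1pm) (10am,9am,1pm,8am,11am) (10am,9am,2pm,8am,11am) (10am,9am,2pm,8am,1pm) (10am,11am,2pm,8am,1pm) (10am,1pm,2pm,8am,11am) — 6.
Kickoff=1pm: (10am,9am,11am,8am,12pm) (10am,9am,12pm,8am,11am) (10am,9am,2pm,8am,11am) (10am,9am,2pm,8am,12pm) (10am,11am,2pm,8am,12pm) (10am,12pm,2pm,8am,11am) — 6.
Kickoff=2pm: (10am,9am,11am,8am,12pm) (10am,9am,11am,8am,1pm) (10am,9am,12pm,8am,11am) (10am,9am,12pm,8am,1pm) (10am,9am,1pm,8am,11am) (10am,9am,1pm,8am,12pm) (10am,11am,12pm,8am,1pm) (10am,11am,1pm,8am,12pm) (10am,12pm,1pm,8am,11am) — 9.
Summing: 9 + 6 + 6 + 6 + 9 = 36.

36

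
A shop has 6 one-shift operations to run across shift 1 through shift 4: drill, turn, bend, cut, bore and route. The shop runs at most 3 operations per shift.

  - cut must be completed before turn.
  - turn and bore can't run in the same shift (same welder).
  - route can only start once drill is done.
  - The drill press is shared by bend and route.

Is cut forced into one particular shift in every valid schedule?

cut can be shift 1 (e.g. drill=shift 1; route=shift 2; bore=shift 3; turn=shift 2; bend=shift 1; cut=shift 1) or shift 2 (e.g. turn=shift 3; route=shift 2; cut=shift 2; bore=shift 1; drill=shift 1; bend=shift 1).

No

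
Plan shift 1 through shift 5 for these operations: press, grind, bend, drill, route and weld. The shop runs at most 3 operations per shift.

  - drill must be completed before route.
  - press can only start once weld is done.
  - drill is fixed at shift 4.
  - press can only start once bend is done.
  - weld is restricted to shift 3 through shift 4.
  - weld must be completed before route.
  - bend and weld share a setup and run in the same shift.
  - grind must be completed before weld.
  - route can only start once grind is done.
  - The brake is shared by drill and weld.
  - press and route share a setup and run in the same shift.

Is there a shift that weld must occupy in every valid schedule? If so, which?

weld's window is shift 3–shift 4.
drill is fixed at shift 4, and weld can't share a shift with drill.
So weld must be shift 3.

shift 3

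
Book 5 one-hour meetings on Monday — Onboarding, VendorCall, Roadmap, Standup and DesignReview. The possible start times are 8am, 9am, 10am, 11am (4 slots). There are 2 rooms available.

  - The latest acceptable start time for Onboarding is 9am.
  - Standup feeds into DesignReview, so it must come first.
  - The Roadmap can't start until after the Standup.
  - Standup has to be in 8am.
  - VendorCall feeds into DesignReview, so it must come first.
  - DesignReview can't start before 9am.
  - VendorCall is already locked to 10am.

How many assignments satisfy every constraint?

Splitting on Onboarding: it can be 8am (3), 9am (3). Listing each branch's schedules as (VendorCall, Roadmap, Standup, DesignReview):
Onboarding=8am: (10am,9am,8am,11am) (10am,10am,8am,11am) (10am,11am,8am,11am) — 3.
Onboarding=9am: (10am,9am,8am,11am) (10am,10am,8am,11am) (10am,11am,8am,11am) — 3.
Summing: 3 + 3 = 6.

6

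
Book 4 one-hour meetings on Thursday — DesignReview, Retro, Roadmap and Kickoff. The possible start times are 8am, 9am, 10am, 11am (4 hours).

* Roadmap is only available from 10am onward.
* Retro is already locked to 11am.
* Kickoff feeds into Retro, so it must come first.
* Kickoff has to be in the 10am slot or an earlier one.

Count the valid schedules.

24

Splitting on DesignReview: it can be 8am (6), 9am (6), 10am (6), 11am (6). Listing each branch's schedules as (Retro, Roadmap, Kickoff):
DesignReview=8am: (11am,10am,8am) (11am,10am,9am) (11am,10am,10am) (11am,11am,8am) (11am,11am,9am) (11am,11am,10am) — 6.
DesignReview=9am: (11am,10am,8am) (11am,10am,9am) (11am,10am,10am) (11am,11am,8am) (11am,11am,9am) (11am,11am,10am) — 6.
DesignReview=10am: (11am,10am,8am) (11am,10am,9am) (11am,10am,10am) (11am,11am,8am) (11am,11am,9am) (11am,11am,10am) — 6.
DesignReview=11am: (11am,10am,8am) (11am,10am,9am) (11am,10am,10am) (11am,11am,8am) (11am,11am,9am) (11am,11am,10am) — 6.
Summing: 6 + 6 + 6 + 6 = 24.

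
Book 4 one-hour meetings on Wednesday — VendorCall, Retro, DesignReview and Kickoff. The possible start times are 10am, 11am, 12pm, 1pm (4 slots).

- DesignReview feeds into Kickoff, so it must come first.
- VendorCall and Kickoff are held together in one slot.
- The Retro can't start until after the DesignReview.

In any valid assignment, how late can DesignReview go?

Downstream work caps DesignReview at 12pm.
DesignReview at 12pm is achievable: Kickoff -> 1pm; DesignReview -> 12pm; VendorCall -> 1pm; Retro -> 1pm.

12pm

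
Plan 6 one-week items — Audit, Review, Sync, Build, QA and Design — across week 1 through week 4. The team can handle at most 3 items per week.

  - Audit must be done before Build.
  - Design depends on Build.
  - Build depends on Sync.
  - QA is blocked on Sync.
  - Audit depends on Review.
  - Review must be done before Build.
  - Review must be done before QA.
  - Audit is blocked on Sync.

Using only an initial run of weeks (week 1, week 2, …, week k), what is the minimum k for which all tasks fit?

4

The precedence chain requires at least 4 distinct weeks.
With at most 3 per week and 6 tasks, at least 2 weeks are needed.
4 works (last occupied week: week 4): for example Audit in week 2, QA in week 2, Sync in week 1, Build in week 3, Design in week 4, Review in week 1.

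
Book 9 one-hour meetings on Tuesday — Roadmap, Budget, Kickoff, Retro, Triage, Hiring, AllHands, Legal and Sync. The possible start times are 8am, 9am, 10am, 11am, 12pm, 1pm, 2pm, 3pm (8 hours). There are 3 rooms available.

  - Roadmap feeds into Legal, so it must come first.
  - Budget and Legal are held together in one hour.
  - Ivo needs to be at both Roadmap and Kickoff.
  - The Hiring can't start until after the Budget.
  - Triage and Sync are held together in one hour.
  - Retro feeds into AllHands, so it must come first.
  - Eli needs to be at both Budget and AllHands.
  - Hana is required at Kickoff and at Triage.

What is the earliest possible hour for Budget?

Budget must be in the same hour as Legal, which can't be before 9am, so Budget is at least 9am; downstream work caps Budget at 2pm.
Budget at 9am is achievable: Triage=11am, Sync=11am, Retro=8am, Legal=9am, Budget=9am, Roadmap=8am, Kickoff=9am, AllHands=10am, Hiring=10am.

9am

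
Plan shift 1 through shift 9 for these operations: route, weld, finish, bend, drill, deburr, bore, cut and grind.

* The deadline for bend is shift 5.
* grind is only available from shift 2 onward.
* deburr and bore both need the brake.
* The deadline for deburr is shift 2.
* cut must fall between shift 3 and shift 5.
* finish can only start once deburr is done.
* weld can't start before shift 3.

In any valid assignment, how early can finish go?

shift 2

Precedence pushes finish to at least shift 2.
finish at shift 2 is achievable: bend in shift 1; route in shift 1; deburr in shift 1; drill in shift 1; cut in shift 3; bore in shift 2; weld in shift 3; finish in shift 2; grind in shift 2.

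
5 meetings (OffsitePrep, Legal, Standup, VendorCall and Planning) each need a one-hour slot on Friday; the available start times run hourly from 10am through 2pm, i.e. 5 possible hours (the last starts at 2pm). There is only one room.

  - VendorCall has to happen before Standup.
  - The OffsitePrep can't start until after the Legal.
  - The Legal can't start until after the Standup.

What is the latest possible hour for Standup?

Precedence pushes Standup to at least 11am; downstream work caps Standup at 12pm.
Standup at 12pm is achievable: Planning -> 11am; Legal -> 1pm; OffsitePrep -> 2pm; VendorCall -> 10am; Standup -> 12pm.

12pm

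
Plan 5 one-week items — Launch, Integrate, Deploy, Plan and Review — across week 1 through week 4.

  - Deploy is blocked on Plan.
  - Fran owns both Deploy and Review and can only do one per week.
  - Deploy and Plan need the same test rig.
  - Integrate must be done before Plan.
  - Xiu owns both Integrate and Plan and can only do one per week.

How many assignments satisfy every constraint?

Splitting on Launch: it can be week 1 (12), week 2 (12), week 3 (12), week 4 (12). Listing each branch's schedules as (Integrate, Deploy, Plan, Review) by week number:
Launch=week 1: (1,3,2,1) (1,3,2,2) (1,3,2,4) (1,4,2,1) (1,4,2,2) (1,4,2,3) (1,4,3,1) (1,4,3,2) (1,4,3,3) (2,4,3,1) (2,4,3,2) (2,4,3,3) — 12.
Launch=week 2: (1,3,2,1) (1,3,2,2) (1,3,2,4) (1,4,2,1) (1,4,2,2) (1,4,2,3) (1,4,3,1) (1,4,3,2) (1,4,3,3) (2,4,3,1) (2,4,3,2) (2,4,3,3) — 12.
Launch=week 3: (1,3,2,1) (1,3,2,2) (1,3,2,4) (1,4,2,1) (1,4,2,2) (1,4,2,3) (1,4,3,1) (1,4,3,2) (1,4,3,3) (2,4,3,1) (2,4,3,2) (2,4,3,3) — 12.
Launch=week 4: (1,3,2,1) (1,3,2,2) (1,3,2,4) (1,4,2,1) (1,4,2,2) (1,4,2,3) (1,4,3,1) (1,4,3,2) (1,4,3,3) (2,4,3,1) (2,4,3,2) (2,4,3,3) — 12.
Summing: 12 + 12 + 12 + 12 = 48.

48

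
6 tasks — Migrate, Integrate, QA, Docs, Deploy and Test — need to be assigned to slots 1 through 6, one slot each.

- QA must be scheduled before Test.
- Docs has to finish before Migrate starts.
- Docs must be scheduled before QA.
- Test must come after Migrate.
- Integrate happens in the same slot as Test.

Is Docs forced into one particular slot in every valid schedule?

No

Docs can be 1 (e.g. Test=3, Integrate=3, Deploy=1, QA=2, Migrate=2, Docs=1) or 2 (e.g. Docs in 2; Deploy in 1; Migrate in 3; Test in 4; QA in 3; Integrate in 4).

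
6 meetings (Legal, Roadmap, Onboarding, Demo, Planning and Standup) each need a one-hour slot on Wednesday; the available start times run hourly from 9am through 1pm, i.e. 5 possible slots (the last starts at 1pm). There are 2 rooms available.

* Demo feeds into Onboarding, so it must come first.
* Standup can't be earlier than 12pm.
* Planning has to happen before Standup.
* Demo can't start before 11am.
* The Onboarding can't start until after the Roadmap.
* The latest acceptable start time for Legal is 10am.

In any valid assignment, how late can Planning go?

12pm

Downstream work caps Planning at 12pm.
Planning at 12pm is achievable: Planning -> 12pm, Standup -> 1pm, Onboarding -> 12pm, Demo -> 11am, Legal -> 9am, Roadmap -> 9am.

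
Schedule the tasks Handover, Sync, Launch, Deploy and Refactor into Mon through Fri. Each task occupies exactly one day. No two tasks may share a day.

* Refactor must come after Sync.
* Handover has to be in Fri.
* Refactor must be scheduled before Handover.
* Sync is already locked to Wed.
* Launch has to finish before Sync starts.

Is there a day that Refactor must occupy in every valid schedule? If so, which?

Thu

Sync is fixed at Wed and must come before Refactor, so Refactor is at least Thu.
Handover is fixed at Fri and must come after Refactor, so Refactor is at most Thu.
So Refactor must be Thu.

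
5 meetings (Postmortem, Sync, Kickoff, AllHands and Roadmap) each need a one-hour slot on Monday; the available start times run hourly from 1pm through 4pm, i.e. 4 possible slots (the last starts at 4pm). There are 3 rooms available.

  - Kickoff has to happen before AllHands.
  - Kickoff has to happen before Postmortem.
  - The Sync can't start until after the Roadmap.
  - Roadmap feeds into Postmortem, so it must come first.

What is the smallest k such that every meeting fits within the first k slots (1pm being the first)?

2 slots

The precedence chain requires at least 2 distinct slots.
With at most 3 per slot and 5 meetings, at least 2 slots are needed.
2 works (last occupied slot: 2pm): for example Roadmap in 1pm, Postmortem in 2pm, AllHands in 2pm, Sync in 2pm, Kickoff in 1pm.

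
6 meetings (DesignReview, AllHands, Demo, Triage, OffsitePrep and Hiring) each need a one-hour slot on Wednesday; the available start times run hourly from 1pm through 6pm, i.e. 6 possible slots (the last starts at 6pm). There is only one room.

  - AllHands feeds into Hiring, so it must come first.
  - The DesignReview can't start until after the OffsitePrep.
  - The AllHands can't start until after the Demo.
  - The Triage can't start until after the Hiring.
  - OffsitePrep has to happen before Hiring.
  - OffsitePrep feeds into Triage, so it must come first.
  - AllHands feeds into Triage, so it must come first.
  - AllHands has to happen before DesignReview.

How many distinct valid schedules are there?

Splitting on DesignReview: it can be 4pm (3), 5pm (3), 6pm (3). Listing each branch's schedules as (AllHands, Demo, Triage, OffsitePrep, Hiring):
DesignReview=4pm: (2pm,1pm,6pm,3pm,5pm) (3pm,1pm,6pm,2pm,5pm) (3pm,2pm,6pm,1pm,5pm) — 3.
DesignReview=5pm: (2pm,1pm,6pm,3pm,4pm) (3pm,1pm,6pm,2pm,4pm) (3pm,2pm,6pm,1pm,4pm) — 3.
DesignReview=6pm: (2pm,1pm,5pm,3pm,4pm) (3pm,1pm,5pm,2pm,4pm) (3pm,2pm,5pm,1pm,4pm) — 3.
Summing: 3 + 3 + 3 = 9.

9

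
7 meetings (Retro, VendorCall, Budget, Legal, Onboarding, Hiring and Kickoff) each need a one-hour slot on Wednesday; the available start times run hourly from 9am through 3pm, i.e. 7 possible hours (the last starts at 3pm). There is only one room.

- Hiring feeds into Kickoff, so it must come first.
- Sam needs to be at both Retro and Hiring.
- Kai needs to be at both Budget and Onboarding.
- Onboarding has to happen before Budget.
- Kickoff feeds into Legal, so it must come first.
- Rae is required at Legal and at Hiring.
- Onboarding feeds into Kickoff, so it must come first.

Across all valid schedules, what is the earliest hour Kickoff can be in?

Precedence pushes Kickoff to at least 10am; downstream work caps Kickoff at 2pm.
Kickoff at 11am is achievable: Kickoff=11am; Legal=1pm; VendorCall=3pm; Retro=2pm; Hiring=10am; Budget=12pm; Onboarding=9am.
Nothing earlier works — the conflict and capacity constraints rule out every hour before 11am.

11am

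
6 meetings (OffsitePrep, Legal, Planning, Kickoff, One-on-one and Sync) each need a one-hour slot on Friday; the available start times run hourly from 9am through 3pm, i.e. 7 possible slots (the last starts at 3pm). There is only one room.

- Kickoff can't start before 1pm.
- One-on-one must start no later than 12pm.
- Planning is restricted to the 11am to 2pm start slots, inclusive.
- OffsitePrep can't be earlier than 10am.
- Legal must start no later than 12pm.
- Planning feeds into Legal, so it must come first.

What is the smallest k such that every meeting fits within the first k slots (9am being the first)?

6 slots

The precedence chain requires at least 2 distinct slots.
With at most 1 per slot and 6 meetings, at least 6 slots are needed.
Kickoff can't be placed before 1pm — that is slot 5 counting from 9am — so the schedule must run through at least 5 slots.
6 works (last occupied slot: 2pm): for example One-on-one in 9am, Kickoff in 1pm, Legal in 12pm, Planning in 11am, OffsitePrep in 10am, Sync in 2pm.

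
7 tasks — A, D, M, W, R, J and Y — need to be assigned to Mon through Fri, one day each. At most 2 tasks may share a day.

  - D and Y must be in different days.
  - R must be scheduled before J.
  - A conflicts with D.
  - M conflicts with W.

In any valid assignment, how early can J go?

Tue

Precedence pushes J to at least Tue.
J at Tue is achievable: W=Thu; R=Mon; Y=Wed; A=Mon; M=Wed; D=Tue; J=Tue.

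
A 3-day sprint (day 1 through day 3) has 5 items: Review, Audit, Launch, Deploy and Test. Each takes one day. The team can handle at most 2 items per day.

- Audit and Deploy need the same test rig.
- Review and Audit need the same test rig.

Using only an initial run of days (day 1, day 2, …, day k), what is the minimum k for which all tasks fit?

With at most 2 per day and 5 tasks, at least 3 days are needed.
3 works (last occupied day: day 3): for example Test -> day 2, Launch -> day 1, Review -> day 1, Deploy -> day 3, Audit -> day 2.

3 days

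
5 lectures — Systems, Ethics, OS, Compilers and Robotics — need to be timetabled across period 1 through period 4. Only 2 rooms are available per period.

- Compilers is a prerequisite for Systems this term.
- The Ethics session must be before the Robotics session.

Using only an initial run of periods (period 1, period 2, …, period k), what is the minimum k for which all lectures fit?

The precedence chain requires at least 2 distinct periods.
With at most 2 per period and 5 lectures, at least 3 periods are needed.
3 works (last occupied period: period 3): for example Systems=period 2, Ethics=period 1, Compilers=period 1, Robotics=period 2, OS=period 3.

3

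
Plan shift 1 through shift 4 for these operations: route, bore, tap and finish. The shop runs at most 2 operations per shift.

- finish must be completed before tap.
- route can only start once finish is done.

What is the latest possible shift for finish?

Downstream work caps finish at shift 3.
finish at shift 3 is achievable: bore=shift 1, route=shift 4, tap=shift 4, finish=shift 3.

shift 3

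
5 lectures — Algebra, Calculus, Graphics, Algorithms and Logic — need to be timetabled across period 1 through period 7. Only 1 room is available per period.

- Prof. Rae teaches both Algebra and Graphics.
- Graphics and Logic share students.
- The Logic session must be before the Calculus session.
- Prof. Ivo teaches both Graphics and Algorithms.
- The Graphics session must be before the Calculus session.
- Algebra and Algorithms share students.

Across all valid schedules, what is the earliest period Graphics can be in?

period 1

Downstream work caps Graphics at period 6.
Graphics at period 1 is achievable: Algorithms -> period 5, Graphics -> period 1, Logic -> period 2, Calculus -> period 3, Algebra -> period 4.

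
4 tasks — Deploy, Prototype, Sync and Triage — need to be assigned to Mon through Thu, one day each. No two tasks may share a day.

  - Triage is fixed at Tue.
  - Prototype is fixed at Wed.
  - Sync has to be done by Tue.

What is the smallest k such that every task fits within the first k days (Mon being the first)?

With at most 1 per day and 4 tasks, at least 4 days are needed.
Prototype can't be placed before Wed — that is day 3 counting from Mon — so the schedule must run through at least 3 days.
4 works (last occupied day: Thu): for example Sync=Mon; Deploy=Thu; Prototype=Wed; Triage=Tue.

4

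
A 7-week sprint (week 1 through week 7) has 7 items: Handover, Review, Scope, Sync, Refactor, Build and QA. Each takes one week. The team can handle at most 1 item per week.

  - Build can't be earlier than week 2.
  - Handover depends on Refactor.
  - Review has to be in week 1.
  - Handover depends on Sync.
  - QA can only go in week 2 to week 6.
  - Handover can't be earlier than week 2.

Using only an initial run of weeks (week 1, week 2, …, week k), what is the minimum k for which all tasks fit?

7 weeks

The precedence chain requires at least 2 distinct weeks.
With at most 1 per week and 7 tasks, at least 7 weeks are needed.
7 works (last occupied week: week 7): for example Scope=week 7; QA=week 2; Refactor=week 4; Sync=week 3; Build=week 6; Handover=week 5; Review=week 1.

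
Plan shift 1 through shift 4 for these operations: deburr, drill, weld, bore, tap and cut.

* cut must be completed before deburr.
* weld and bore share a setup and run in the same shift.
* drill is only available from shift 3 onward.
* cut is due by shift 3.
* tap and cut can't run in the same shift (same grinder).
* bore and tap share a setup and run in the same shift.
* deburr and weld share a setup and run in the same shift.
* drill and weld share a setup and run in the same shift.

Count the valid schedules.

Splitting on deburr: it can be shift 3 (2), shift 4 (3). Listing each branch's schedules as (drill, weld, bore, tap, cut) by shift number:
deburr=shift 3: (3,3,3,3,1) (3,3,3,3,2) — 2.
deburr=shift 4: (4,4,4,4,1) (4,4,4,4,2) (4,4,4,4,3) — 3.
Summing: 2 + 3 = 5.

5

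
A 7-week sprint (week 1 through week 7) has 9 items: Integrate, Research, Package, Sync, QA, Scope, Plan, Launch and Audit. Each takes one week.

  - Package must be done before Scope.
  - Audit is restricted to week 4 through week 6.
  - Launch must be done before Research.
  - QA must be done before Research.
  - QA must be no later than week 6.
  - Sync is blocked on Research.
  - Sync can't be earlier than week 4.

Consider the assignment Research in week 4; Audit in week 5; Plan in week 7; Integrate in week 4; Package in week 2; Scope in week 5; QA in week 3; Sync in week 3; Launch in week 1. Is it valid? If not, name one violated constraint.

Sync can't be earlier than week 4 — violated.
Launch must be done before Research — holds.
Audit is restricted to week 4 through week 6 — holds.
Sync is blocked on Research — violated.
QA must be done before Research — holds.
QA must be no later than week 6 — holds.
Package must be done before Scope — holds.

No — it violates: Sync can't be earlier than week 4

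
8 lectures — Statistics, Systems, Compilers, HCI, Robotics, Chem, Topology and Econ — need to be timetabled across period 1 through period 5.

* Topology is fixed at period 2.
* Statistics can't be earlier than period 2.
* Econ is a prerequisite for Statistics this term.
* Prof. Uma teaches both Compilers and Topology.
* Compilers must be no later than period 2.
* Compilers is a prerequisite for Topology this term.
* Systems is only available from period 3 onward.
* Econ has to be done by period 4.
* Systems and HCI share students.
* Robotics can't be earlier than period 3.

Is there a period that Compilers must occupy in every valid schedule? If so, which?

period 1

Compilers's window is period 1–period 2.
Topology is fixed at period 2, and Compilers can't share a period with Topology.
So Compilers must be period 1.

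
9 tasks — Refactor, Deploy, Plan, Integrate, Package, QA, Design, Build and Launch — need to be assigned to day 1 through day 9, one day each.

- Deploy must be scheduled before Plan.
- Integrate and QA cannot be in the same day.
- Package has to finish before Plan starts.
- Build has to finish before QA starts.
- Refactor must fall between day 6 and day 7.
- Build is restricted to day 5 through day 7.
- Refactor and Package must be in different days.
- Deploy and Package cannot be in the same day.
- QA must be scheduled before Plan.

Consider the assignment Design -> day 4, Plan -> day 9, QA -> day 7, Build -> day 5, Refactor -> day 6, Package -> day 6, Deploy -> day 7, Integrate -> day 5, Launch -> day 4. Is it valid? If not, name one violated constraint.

Integrate and QA cannot be in the same day — holds.
Deploy and Package cannot be in the same day — holds.
Deploy must be scheduled before Plan — holds.
Package has to finish before Plan starts — holds.
Build has to finish before QA starts — holds.
Build is restricted to day 5 through day 7 — holds.
Refactor must fall between day 6 and day 7 — holds.
QA must be scheduled before Plan — holds.
Refactor and Package must be in different days — violated.

Invalid. Refactor and Package must be in different days.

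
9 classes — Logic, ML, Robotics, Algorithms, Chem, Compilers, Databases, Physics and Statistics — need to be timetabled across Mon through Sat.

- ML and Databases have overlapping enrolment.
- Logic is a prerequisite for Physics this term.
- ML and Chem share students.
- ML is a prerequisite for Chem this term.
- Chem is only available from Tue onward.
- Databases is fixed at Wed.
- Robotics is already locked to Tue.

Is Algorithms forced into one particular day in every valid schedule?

No

Algorithms can be Mon (e.g. Robotics in Tue; Logic in Mon; Databases in Wed; Algorithms in Mon; Chem in Tue; Compilers in Mon; ML in Mon; Physics in Tue; Statistics in Mon) or Tue (e.g. ML in Mon; Chem in Tue; Robotics in Tue; Physics in Tue; Algorithms in Tue; Databases in Wed; Logic in Mon; Compilers in Mon; Statistics in Mon).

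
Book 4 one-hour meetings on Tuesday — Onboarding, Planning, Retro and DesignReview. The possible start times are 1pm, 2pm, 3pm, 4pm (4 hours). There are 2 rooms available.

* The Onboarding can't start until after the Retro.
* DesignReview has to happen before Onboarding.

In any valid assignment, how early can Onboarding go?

2pm

Precedence pushes Onboarding to at least 2pm.
Onboarding at 2pm is achievable: DesignReview=1pm; Planning=2pm; Retro=1pm; Onboarding=2pm.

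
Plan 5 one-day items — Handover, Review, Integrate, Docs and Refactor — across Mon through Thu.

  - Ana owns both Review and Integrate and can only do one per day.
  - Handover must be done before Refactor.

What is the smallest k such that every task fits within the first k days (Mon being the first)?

2 days

The precedence chain requires at least 2 distinct days.
2 works (last occupied day: Tue): for example Handover=Mon, Docs=Mon, Review=Mon, Refactor=Tue, Integrate=Tue.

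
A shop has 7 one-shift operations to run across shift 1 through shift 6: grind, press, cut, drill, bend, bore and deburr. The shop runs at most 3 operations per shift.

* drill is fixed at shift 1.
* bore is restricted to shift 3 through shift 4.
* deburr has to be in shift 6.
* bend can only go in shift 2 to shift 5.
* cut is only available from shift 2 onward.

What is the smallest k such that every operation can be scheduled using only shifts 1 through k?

With at most 3 per shift and 7 operations, at least 3 shifts are needed.
deburr can't be placed before shift 6, so the schedule must run through at least shift 6.
6 works (last occupied shift: shift 6): for example press -> shift 1, bore -> shift 3, bend -> shift 2, grind -> shift 1, deburr -> shift 6, cut -> shift 2, drill -> shift 1.

6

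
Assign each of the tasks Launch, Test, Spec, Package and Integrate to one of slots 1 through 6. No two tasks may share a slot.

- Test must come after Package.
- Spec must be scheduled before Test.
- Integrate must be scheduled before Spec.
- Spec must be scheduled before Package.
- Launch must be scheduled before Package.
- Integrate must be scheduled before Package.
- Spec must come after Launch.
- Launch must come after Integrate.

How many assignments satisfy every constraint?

Splitting on Launch: it can be 2 (4), 3 (2). Listing each branch's schedules as (Test, Spec, Package, Integrate):
Launch=2: (5,3,4,1) (6,3,4,1) (6,3,5,1) (6,4,5,1) — 4.
Launch=3: (6,4,5,1) (6,4,5,2) — 2.
Summing: 4 + 2 = 6.

6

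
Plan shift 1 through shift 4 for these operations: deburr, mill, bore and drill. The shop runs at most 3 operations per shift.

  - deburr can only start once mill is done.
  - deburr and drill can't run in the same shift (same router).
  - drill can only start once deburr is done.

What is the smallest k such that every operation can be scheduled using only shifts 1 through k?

3

The precedence chain requires at least 3 distinct shifts.
With at most 3 per shift and 4 operations, at least 2 shifts are needed.
3 works (last occupied shift: shift 3): for example drill -> shift 3; mill -> shift 1; bore -> shift 1; deburr -> shift 2.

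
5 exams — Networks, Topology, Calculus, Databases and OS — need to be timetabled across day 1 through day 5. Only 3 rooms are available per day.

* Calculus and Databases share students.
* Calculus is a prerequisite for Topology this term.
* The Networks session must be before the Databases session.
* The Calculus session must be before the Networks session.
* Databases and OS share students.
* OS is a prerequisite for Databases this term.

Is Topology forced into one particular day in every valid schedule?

No

Topology can be day 2 (e.g. Topology=day 2, OS=day 1, Calculus=day 1, Databases=day 3, Networks=day 2) or day 3 (e.g. Calculus in day 1, Networks in day 2, Databases in day 3, OS in day 1, Topology in day 3).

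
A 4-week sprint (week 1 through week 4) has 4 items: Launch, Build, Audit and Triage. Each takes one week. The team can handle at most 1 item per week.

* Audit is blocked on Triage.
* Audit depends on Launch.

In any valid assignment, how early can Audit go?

Precedence pushes Audit to at least week 2.
Audit at week 3 is achievable: Triage -> week 2, Audit -> week 3, Build -> week 4, Launch -> week 1.
Nothing earlier works — the capacity limit rule out every week before week 3.

week 3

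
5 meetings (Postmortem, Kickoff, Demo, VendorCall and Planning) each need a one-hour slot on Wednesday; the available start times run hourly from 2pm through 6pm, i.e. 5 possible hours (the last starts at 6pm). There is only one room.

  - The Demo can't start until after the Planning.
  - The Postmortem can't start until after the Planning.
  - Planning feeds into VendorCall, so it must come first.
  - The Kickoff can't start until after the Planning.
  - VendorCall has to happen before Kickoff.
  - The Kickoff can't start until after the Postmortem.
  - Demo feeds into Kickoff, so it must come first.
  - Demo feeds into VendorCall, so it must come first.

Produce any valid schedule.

Postmortem -> 5pm; Kickoff -> 6pm; Demo -> 3pm; VendorCall -> 4pm; Planning -> 2pm

Checking: VendorCall(4pm) before Kickoff(6pm); Planning(2pm) before Kickoff(6pm); Planning(2pm) before Demo(3pm); Postmortem(5pm) before Kickoff(6pm); Planning(2pm) before VendorCall(4pm); Planning(2pm) before Postmortem(5pm); Demo(3pm) before Kickoff(6pm); Demo(3pm) before VendorCall(4pm); max 1 per hour (cap 1).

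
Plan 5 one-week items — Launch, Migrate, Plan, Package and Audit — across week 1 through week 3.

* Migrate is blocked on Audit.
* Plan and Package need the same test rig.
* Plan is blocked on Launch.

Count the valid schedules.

18

Splitting on Launch: it can be week 1 (12), week 2 (6). Listing each branch's schedules as (Migrate, Plan, Package, Audit) by week number:
Launch=week 1: (2,2,1,1) (2,2,3,1) (2,3,1,1) (2,3,2,1) (3,2,1,1) (3,2,1,2) (3,2,3,1) (3,2,3,2) (3,3,1,1) (3,3,1,2) (3,3,2,1) (3,3,2,2) — 12.
Launch=week 2: (2,3,1,1) (2,3,2,1) (3,3,1,1) (3,3,1,2) (3,3,2,1) (3,3,2,2) — 6.
Summing: 12 + 6 = 18.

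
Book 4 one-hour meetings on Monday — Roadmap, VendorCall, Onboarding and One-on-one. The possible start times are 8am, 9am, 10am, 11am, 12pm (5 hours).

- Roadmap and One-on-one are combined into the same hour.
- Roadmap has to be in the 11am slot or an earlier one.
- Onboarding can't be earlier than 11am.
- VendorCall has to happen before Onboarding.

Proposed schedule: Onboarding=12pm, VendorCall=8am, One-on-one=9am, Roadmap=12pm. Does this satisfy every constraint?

VendorCall has to happen before Onboarding — holds.
Roadmap and One-on-one are combined into the same hour — violated.
Roadmap has to be in the 11am slot or an earlier one — violated.
Onboarding can't be earlier than 11am — holds.

No — it violates: Roadmap has to be in the 11am slot or an earlier one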